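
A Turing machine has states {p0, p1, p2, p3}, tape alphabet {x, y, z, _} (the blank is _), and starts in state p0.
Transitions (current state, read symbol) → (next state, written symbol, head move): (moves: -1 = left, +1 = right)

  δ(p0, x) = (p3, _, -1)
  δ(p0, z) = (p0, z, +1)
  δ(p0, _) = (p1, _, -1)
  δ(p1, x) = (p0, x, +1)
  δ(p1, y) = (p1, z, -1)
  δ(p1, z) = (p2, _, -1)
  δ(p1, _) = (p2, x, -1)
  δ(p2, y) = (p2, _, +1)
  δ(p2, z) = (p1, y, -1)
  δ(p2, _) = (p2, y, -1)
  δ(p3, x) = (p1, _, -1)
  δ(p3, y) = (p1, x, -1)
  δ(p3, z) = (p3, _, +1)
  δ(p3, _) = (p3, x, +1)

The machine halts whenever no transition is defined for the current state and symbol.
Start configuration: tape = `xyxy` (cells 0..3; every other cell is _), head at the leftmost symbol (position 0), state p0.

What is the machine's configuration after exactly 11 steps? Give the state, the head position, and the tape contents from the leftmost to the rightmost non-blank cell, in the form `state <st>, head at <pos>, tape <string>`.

state p1, head at -1, tape x__xy

p0 | _[x]yxy   read x → write _, move -1, go to p3
p3 | [_]_yxy   read _ → write x, move +1, go to p3
p3 | x[_]yxy   read _ → write x, move +1, go to p3
p3 | xx[y]xy   read y → write x, move -1, go to p1
p1 | x[x]xxy   read x → write x, move +1, go to p0
p0 | xx[x]xy   read x → write _, move -1, go to p3
p3 | x[x]_xy   read x → write _, move -1, go to p1
p1 | [x]__xy   read x → write x, move +1, go to p0
p0 | x[_]_xy   read _ → write _, move -1, go to p1
p1 | [x]__xy   read x → write x, move +1, go to p0
p0 | x[_]_xy   read _ → write _, move -1, go to p1
p1 | [x]__xy
After 11 steps: state p1, head at -1, tape x__xy.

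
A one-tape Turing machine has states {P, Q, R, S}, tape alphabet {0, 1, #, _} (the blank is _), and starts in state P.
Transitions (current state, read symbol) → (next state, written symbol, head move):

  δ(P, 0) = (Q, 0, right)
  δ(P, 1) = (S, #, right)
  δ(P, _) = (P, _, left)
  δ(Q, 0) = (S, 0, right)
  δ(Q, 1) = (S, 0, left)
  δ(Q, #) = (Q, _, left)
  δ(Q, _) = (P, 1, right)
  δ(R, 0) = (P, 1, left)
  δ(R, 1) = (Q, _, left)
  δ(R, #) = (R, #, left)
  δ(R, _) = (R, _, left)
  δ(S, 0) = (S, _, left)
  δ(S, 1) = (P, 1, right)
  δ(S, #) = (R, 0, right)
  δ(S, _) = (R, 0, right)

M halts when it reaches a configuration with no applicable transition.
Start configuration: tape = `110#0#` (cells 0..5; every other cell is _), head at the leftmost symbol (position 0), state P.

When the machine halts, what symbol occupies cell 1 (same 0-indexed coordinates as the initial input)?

state=P head=0 tape=[1]10#0#   (P,1)→(S,#,right)
state=S head=1 tape=#[1]0#0#   (S,1)→(P,1,right)
state=P head=2 tape=#1[0]#0#   (P,0)→(Q,0,right)
state=Q head=3 tape=#10[#]0#   (Q,#)→(Q,_,left)
state=Q head=2 tape=#1[0]_0#   (Q,0)→(S,0,right)
state=S head=3 tape=#10[_]0#   (S,_)→(R,0,right)
state=R head=4 tape=#100[0]#   (R,0)→(P,1,left)
state=P head=3 tape=#10[0]1#   (P,0)→(Q,0,right)
state=Q head=4 tape=#100[1]#   (Q,1)→(S,0,left)
state=S head=3 tape=#10[0]0#   (S,0)→(S,_,left)
state=S head=2 tape=#1[0]_0#   (S,0)→(S,_,left)
state=S head=1 tape=#[1]__0#   (S,1)→(P,1,right)
state=P head=2 tape=#1[_]_0#   (P,_)→(P,_,left)
state=P head=1 tape=#[1]__0#   (P,1)→(S,#,right)
state=S head=2 tape=##[_]_0#   (S,_)→(R,0,right)
state=R head=3 tape=##0[_]0#   (R,_)→(R,_,left)
state=R head=2 tape=##[0]_0#   (R,0)→(P,1,left)
state=P head=1 tape=#[#]1_0#
Cell 1 holds # when M halts.

#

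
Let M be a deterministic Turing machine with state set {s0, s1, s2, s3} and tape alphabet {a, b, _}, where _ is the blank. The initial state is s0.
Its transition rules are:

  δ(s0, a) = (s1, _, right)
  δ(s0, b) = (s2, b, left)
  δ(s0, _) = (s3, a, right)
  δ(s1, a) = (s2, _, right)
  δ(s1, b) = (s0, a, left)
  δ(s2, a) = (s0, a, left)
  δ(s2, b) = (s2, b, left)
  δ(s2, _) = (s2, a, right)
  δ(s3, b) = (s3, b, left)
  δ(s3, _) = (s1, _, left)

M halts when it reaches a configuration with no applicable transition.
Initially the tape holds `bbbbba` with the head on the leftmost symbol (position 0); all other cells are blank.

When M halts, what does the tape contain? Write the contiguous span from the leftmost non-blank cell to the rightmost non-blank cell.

aabbbbba

state=s0 head=0 tape=__[b]bbbba   (s0,b)→(s2,b,left)
state=s2 head=-1 tape=_[_]bbbbba   (s2,_)→(s2,a,right)
state=s2 head=0 tape=_a[b]bbbba   (s2,b)→(s2,b,left)
state=s2 head=-1 tape=_[a]bbbbba   (s2,a)→(s0,a,left)
state=s0 head=-2 tape=[_]abbbbba   (s0,_)→(s3,a,right)
state=s3 head=-1 tape=a[a]bbbbba
The non-blank tape span at halt is aabbbbba.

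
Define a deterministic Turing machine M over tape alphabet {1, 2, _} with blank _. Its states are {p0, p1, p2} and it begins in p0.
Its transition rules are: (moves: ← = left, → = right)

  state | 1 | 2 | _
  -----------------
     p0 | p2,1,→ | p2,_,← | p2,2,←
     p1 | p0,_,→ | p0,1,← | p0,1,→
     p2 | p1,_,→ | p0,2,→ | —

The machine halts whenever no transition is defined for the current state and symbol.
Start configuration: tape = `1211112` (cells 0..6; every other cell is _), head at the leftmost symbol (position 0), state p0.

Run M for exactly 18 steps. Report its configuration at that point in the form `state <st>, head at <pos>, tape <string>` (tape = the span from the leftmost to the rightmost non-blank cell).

state p2, head at 6, tape 121__12

p0 | [1]211112_   read 1 → write 1, move →, go to p2
p2 | 1[2]11112_   read 2 → write 2, move →, go to p0
p0 | 12[1]1112_   read 1 → write 1, move →, go to p2
p2 | 121[1]112_   read 1 → write _, move →, go to p1
p1 | 121_[1]12_   read 1 → write _, move →, go to p0
p0 | 121__[1]2_   read 1 → write 1, move →, go to p2
p2 | 121__1[2]_   read 2 → write 2, move →, go to p0
p0 | 121__12[_]   read _ → write 2, move ←, go to p2
p2 | 121__1[2]2   read 2 → write 2, move →, go to p0
p0 | 121__12[2]   read 2 → write _, move ←, go to p2
p2 | 121__1[2]_   read 2 → write 2, move →, go to p0
p0 | 121__12[_]   read _ → write 2, move ←, go to p2
p2 | 121__1[2]2   read 2 → write 2, move →, go to p0
p0 | 121__12[2]   read 2 → write _, move ←, go to p2
p2 | 121__1[2]_   read 2 → write 2, move →, go to p0
p0 | 121__12[_]   read _ → write 2, move ←, go to p2
p2 | 121__1[2]2   read 2 → write 2, move →, go to p0
p0 | 121__12[2]   read 2 → write _, move ←, go to p2
p2 | 121__1[2]_
After 18 steps: state p2, head at 6, tape 121__12.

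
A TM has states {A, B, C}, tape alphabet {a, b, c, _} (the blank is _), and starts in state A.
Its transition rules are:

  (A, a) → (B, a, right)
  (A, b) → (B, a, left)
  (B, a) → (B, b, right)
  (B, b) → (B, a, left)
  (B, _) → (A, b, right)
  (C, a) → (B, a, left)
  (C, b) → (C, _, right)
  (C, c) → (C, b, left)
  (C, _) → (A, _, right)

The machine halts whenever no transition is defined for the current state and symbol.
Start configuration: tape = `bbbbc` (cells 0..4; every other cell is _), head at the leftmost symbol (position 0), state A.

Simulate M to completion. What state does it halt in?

state=A head=0 tape=__[b]bbbc   (A,b)→(B,a,left)
state=B head=-1 tape=_[_]abbbc   (B,_)→(A,b,right)
state=A head=0 tape=_b[a]bbbc   (A,a)→(B,a,right)
state=B head=1 tape=_ba[b]bbc   (B,b)→(B,a,left)
state=B head=0 tape=_b[a]abbc   (B,a)→(B,b,right)
state=B head=1 tape=_bb[a]bbc   (B,a)→(B,b,right)
state=B head=2 tape=_bbb[b]bc   (B,b)→(B,a,left)
state=B head=1 tape=_bb[b]abc   (B,b)→(B,a,left)
state=B head=0 tape=_b[b]aabc   (B,b)→(B,a,left)
state=B head=-1 tape=_[b]aaabc   (B,b)→(B,a,left)
state=B head=-2 tape=[_]aaaabc   (B,_)→(A,b,right)
state=A head=-1 tape=b[a]aaabc   (A,a)→(B,a,right)
state=B head=0 tape=ba[a]aabc   (B,a)→(B,b,right)
state=B head=1 tape=bab[a]abc   (B,a)→(B,b,right)
state=B head=2 tape=babb[a]bc   (B,a)→(B,b,right)
state=B head=3 tape=babbb[b]c   (B,b)→(B,a,left)
state=B head=2 tape=babb[b]ac   (B,b)→(B,a,left)
state=B head=1 tape=bab[b]aac   (B,b)→(B,a,left)
state=B head=0 tape=ba[b]aaac   (B,b)→(B,a,left)
state=B head=-1 tape=b[a]aaaac   (B,a)→(B,b,right)
state=B head=0 tape=bb[a]aaac   (B,a)→(B,b,right)
state=B head=1 tape=bbb[a]aac   (B,a)→(B,b,right)
state=B head=2 tape=bbbb[a]ac   (B,a)→(B,b,right)
state=B head=3 tape=bbbbb[a]c   (B,a)→(B,b,right)
state=B head=4 tape=bbbbbb[c]
No transition is defined for (B, c); M halts in state B.

B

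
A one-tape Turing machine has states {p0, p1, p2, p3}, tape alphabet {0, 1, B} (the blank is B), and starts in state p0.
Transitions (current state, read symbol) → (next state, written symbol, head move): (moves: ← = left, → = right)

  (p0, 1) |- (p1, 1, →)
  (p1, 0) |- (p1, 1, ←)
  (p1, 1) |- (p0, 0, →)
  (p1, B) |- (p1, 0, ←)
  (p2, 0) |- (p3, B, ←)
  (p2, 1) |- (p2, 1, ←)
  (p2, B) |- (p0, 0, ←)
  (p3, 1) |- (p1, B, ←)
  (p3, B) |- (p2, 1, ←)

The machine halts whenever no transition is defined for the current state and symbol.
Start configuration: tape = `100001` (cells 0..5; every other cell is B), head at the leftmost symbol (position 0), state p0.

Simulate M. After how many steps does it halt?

14

p0 | [1]00001B   read 1 → write 1, move →, go to p1
p1 | 1[0]0001B   read 0 → write 1, move ←, go to p1
p1 | [1]10001B   read 1 → write 0, move →, go to p0
p0 | 0[1]0001B   read 1 → write 1, move →, go to p1
p1 | 01[0]001B   read 0 → write 1, move ←, go to p1
p1 | 0[1]1001B   read 1 → write 0, move →, go to p0
p0 | 00[1]001B   read 1 → write 1, move →, go to p1
p1 | 001[0]01B   read 0 → write 1, move ←, go to p1
p1 | 00[1]101B   read 1 → write 0, move →, go to p0
p0 | 000[1]01B   read 1 → write 1, move →, go to p1
p1 | 0001[0]1B   read 0 → write 1, move ←, go to p1
p1 | 000[1]11B   read 1 → write 0, move →, go to p0
p0 | 0000[1]1B   read 1 → write 1, move →, go to p1
p1 | 00001[1]B   read 1 → write 0, move →, go to p0
p0 | 000010[B]
M halts after 14 transitions.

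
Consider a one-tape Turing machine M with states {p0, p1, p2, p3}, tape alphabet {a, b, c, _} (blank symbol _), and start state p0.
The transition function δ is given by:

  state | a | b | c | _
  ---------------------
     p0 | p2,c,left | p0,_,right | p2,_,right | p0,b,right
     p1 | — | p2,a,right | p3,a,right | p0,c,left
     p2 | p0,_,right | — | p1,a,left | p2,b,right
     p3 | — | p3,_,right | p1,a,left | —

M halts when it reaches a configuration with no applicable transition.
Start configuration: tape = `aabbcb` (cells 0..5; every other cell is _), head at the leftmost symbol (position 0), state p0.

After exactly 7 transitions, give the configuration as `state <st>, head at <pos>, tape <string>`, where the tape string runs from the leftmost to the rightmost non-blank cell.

p0 | _[a]abbcb   read a → write c, move left, go to p2
p2 | [_]cabbcb   read _ → write b, move right, go to p2
p2 | b[c]abbcb   read c → write a, move left, go to p1
p1 | [b]aabbcb   read b → write a, move right, go to p2
p2 | a[a]abbcb   read a → write _, move right, go to p0
p0 | a_[a]bbcb   read a → write c, move left, go to p2
p2 | a[_]cbbcb   read _ → write b, move right, go to p2
p2 | ab[c]bbcb
After 7 steps: state p2, head at 1, tape abcbbcb.

state p2, head at 1, tape abcbbcb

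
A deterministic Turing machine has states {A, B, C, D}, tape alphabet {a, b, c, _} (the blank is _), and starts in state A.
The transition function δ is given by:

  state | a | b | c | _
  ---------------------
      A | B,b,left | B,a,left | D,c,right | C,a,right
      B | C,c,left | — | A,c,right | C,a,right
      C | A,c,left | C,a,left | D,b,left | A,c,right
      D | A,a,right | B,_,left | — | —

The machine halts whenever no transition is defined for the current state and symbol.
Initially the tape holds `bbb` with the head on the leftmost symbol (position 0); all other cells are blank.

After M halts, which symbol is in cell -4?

state=A head=0 tape=____[b]bb   (A,b)→(B,a,left)
state=B head=-1 tape=___[_]abb   (B,_)→(C,a,right)
state=C head=0 tape=___a[a]bb   (C,a)→(A,c,left)
state=A head=-1 tape=___[a]cbb   (A,a)→(B,b,left)
state=B head=-2 tape=__[_]bcbb   (B,_)→(C,a,right)
state=C head=-1 tape=__a[b]cbb   (C,b)→(C,a,left)
state=C head=-2 tape=__[a]acbb   (C,a)→(A,c,left)
state=A head=-3 tape=_[_]cacbb   (A,_)→(C,a,right)
state=C head=-2 tape=_a[c]acbb   (C,c)→(D,b,left)
state=D head=-3 tape=_[a]bacbb   (D,a)→(A,a,right)
state=A head=-2 tape=_a[b]acbb   (A,b)→(B,a,left)
state=B head=-3 tape=_[a]aacbb   (B,a)→(C,c,left)
state=C head=-4 tape=[_]caacbb   (C,_)→(A,c,right)
state=A head=-3 tape=c[c]aacbb   (A,c)→(D,c,right)
state=D head=-2 tape=cc[a]acbb   (D,a)→(A,a,right)
state=A head=-1 tape=cca[a]cbb   (A,a)→(B,b,left)
state=B head=-2 tape=cc[a]bcbb   (B,a)→(C,c,left)
state=C head=-3 tape=c[c]cbcbb   (C,c)→(D,b,left)
state=D head=-4 tape=[c]bcbcbb
Cell -4 holds c when M halts.

c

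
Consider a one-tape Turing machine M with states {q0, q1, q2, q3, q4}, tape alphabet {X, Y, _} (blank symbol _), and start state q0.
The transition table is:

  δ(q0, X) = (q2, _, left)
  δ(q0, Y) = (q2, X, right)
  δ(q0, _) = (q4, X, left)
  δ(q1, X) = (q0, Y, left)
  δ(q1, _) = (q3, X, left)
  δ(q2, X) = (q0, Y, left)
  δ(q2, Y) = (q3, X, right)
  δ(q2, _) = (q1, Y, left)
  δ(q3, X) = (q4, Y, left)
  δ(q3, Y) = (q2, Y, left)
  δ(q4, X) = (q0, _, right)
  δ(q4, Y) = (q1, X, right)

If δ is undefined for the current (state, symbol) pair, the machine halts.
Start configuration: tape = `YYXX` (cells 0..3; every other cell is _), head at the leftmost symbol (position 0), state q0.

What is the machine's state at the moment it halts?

q4

q0 | __[Y]YXX   read Y → write X, move right, go to q2
q2 | __X[Y]XX   read Y → write X, move right, go to q3
q3 | __XX[X]X   read X → write Y, move left, go to q4
q4 | __X[X]YX   read X → write _, move right, go to q0
q0 | __X_[Y]X   read Y → write X, move right, go to q2
q2 | __X_X[X]   read X → write Y, move left, go to q0
q0 | __X_[X]Y   read X → write _, move left, go to q2
q2 | __X[_]_Y   read _ → write Y, move left, go to q1
q1 | __[X]Y_Y   read X → write Y, move left, go to q0
q0 | _[_]YY_Y   read _ → write X, move left, go to q4
q4 | [_]XYY_Y
No transition is defined for (q4, _); M halts in state q4.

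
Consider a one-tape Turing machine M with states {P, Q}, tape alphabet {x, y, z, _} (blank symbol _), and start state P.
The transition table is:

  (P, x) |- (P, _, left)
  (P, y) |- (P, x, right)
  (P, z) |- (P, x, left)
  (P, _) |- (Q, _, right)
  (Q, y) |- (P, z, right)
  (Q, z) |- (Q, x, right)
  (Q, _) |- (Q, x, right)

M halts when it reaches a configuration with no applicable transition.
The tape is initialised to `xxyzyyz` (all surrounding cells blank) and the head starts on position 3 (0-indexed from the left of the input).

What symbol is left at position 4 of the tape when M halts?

state=P head=3 tape=_xxy[z]yyz   (P,z)→(P,x,left)
state=P head=2 tape=_xx[y]xyyz   (P,y)→(P,x,right)
state=P head=3 tape=_xxx[x]yyz   (P,x)→(P,_,left)
state=P head=2 tape=_xx[x]_yyz   (P,x)→(P,_,left)
state=P head=1 tape=_x[x]__yyz   (P,x)→(P,_,left)
state=P head=0 tape=_[x]___yyz   (P,x)→(P,_,left)
state=P head=-1 tape=[_]____yyz   (P,_)→(Q,_,right)
state=Q head=0 tape=_[_]___yyz   (Q,_)→(Q,x,right)
state=Q head=1 tape=_x[_]__yyz   (Q,_)→(Q,x,right)
state=Q head=2 tape=_xx[_]_yyz   (Q,_)→(Q,x,right)
state=Q head=3 tape=_xxx[_]yyz   (Q,_)→(Q,x,right)
state=Q head=4 tape=_xxxx[y]yz   (Q,y)→(P,z,right)
state=P head=5 tape=_xxxxz[y]z   (P,y)→(P,x,right)
state=P head=6 tape=_xxxxzx[z]   (P,z)→(P,x,left)
state=P head=5 tape=_xxxxz[x]x   (P,x)→(P,_,left)
state=P head=4 tape=_xxxx[z]_x   (P,z)→(P,x,left)
state=P head=3 tape=_xxx[x]x_x   (P,x)→(P,_,left)
state=P head=2 tape=_xx[x]_x_x   (P,x)→(P,_,left)
state=P head=1 tape=_x[x]__x_x   (P,x)→(P,_,left)
state=P head=0 tape=_[x]___x_x   (P,x)→(P,_,left)
state=P head=-1 tape=[_]____x_x   (P,_)→(Q,_,right)
state=Q head=0 tape=_[_]___x_x   (Q,_)→(Q,x,right)
state=Q head=1 tape=_x[_]__x_x   (Q,_)→(Q,x,right)
state=Q head=2 tape=_xx[_]_x_x   (Q,_)→(Q,x,right)
state=Q head=3 tape=_xxx[_]x_x   (Q,_)→(Q,x,right)
state=Q head=4 tape=_xxxx[x]_x
Cell 4 holds x when M halts.

x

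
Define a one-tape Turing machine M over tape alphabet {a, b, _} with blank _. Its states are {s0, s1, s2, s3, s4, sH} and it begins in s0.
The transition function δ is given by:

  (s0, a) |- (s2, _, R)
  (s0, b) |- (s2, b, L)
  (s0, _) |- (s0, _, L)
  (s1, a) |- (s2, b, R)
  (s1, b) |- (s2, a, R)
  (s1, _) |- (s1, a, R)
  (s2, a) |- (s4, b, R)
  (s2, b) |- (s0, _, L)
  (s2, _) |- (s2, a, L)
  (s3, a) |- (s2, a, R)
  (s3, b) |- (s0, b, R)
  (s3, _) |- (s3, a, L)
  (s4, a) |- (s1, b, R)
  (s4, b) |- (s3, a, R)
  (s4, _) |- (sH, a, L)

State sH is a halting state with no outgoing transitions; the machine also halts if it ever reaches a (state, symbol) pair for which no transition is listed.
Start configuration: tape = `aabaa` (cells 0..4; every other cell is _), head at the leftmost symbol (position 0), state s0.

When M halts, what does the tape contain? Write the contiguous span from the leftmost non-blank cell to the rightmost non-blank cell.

state=s0 head=0 tape=[a]abaa_   (s0,a)→(s2,_,R)
state=s2 head=1 tape=_[a]baa_   (s2,a)→(s4,b,R)
state=s4 head=2 tape=_b[b]aa_   (s4,b)→(s3,a,R)
state=s3 head=3 tape=_ba[a]a_   (s3,a)→(s2,a,R)
state=s2 head=4 tape=_baa[a]_   (s2,a)→(s4,b,R)
state=s4 head=5 tape=_baab[_]   (s4,_)→(sH,a,L)
state=sH head=4 tape=_baa[b]a
The non-blank tape span at halt is baaba.

baaba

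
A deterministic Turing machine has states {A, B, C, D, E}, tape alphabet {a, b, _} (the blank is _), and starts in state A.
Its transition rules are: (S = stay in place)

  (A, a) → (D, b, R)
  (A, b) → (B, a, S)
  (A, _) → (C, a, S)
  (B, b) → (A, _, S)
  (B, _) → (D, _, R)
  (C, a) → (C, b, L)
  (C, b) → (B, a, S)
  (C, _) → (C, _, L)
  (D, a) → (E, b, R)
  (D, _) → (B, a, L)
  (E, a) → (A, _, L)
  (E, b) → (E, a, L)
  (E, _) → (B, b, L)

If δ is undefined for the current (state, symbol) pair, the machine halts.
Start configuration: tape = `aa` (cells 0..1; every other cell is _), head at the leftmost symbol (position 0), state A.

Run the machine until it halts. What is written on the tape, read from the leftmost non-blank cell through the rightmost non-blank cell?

abb

A | [a]a_   read a → write b, move R, go to D
D | b[a]_   read a → write b, move R, go to E
E | bb[_]   read _ → write b, move L, go to B
B | b[b]b   read b → write _, move S, go to A
A | b[_]b   read _ → write a, move S, go to C
C | b[a]b   read a → write b, move L, go to C
C | [b]bb   read b → write a, move S, go to B
B | [a]bb
The non-blank tape span at halt is abb.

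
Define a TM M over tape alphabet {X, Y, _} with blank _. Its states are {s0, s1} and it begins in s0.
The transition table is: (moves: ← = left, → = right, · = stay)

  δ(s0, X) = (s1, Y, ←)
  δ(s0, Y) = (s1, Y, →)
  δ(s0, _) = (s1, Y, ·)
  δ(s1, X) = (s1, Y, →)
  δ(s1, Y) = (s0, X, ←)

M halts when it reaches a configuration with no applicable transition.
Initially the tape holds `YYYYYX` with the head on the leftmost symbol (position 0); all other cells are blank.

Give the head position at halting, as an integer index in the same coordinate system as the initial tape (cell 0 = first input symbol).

state=s0 head=0 tape=[Y]YYYYX_   (s0,Y)→(s1,Y,→)
state=s1 head=1 tape=Y[Y]YYYX_   (s1,Y)→(s0,X,←)
state=s0 head=0 tape=[Y]XYYYX_   (s0,Y)→(s1,Y,→)
state=s1 head=1 tape=Y[X]YYYX_   (s1,X)→(s1,Y,→)
state=s1 head=2 tape=YY[Y]YYX_   (s1,Y)→(s0,X,←)
state=s0 head=1 tape=Y[Y]XYYX_   (s0,Y)→(s1,Y,→)
state=s1 head=2 tape=YY[X]YYX_   (s1,X)→(s1,Y,→)
state=s1 head=3 tape=YYY[Y]YX_   (s1,Y)→(s0,X,←)
state=s0 head=2 tape=YY[Y]XYX_   (s0,Y)→(s1,Y,→)
state=s1 head=3 tape=YYY[X]YX_   (s1,X)→(s1,Y,→)
state=s1 head=4 tape=YYYY[Y]X_   (s1,Y)→(s0,X,←)
state=s0 head=3 tape=YYY[Y]XX_   (s0,Y)→(s1,Y,→)
state=s1 head=4 tape=YYYY[X]X_   (s1,X)→(s1,Y,→)
state=s1 head=5 tape=YYYYY[X]_   (s1,X)→(s1,Y,→)
state=s1 head=6 tape=YYYYYY[_]
At halt the head is at cell 6.

6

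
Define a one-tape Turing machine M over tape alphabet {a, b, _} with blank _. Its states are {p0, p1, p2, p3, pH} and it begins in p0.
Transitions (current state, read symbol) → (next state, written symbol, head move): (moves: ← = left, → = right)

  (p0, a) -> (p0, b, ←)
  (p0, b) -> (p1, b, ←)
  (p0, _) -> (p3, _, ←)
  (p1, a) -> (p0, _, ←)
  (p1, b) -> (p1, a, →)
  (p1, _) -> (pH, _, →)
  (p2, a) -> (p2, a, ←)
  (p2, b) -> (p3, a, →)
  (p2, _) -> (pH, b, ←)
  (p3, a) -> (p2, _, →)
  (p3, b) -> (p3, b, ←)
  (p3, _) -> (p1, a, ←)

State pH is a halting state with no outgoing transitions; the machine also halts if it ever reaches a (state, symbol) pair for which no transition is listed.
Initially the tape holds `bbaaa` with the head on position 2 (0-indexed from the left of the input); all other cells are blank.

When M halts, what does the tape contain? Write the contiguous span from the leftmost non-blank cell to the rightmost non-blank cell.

a_bbb_a

state=p0 head=2 tape=___bb[a]aa   (p0,a)→(p0,b,←)
state=p0 head=1 tape=___b[b]baa   (p0,b)→(p1,b,←)
state=p1 head=0 tape=___[b]bbaa   (p1,b)→(p1,a,→)
state=p1 head=1 tape=___a[b]baa   (p1,b)→(p1,a,→)
state=p1 head=2 tape=___aa[b]aa   (p1,b)→(p1,a,→)
state=p1 head=3 tape=___aaa[a]a   (p1,a)→(p0,_,←)
state=p0 head=2 tape=___aa[a]_a   (p0,a)→(p0,b,←)
state=p0 head=1 tape=___a[a]b_a   (p0,a)→(p0,b,←)
state=p0 head=0 tape=___[a]bb_a   (p0,a)→(p0,b,←)
state=p0 head=-1 tape=__[_]bbb_a   (p0,_)→(p3,_,←)
state=p3 head=-2 tape=_[_]_bbb_a   (p3,_)→(p1,a,←)
state=p1 head=-3 tape=[_]a_bbb_a   (p1,_)→(pH,_,→)
state=pH head=-2 tape=_[a]_bbb_a
The non-blank tape span at halt is a_bbb_a.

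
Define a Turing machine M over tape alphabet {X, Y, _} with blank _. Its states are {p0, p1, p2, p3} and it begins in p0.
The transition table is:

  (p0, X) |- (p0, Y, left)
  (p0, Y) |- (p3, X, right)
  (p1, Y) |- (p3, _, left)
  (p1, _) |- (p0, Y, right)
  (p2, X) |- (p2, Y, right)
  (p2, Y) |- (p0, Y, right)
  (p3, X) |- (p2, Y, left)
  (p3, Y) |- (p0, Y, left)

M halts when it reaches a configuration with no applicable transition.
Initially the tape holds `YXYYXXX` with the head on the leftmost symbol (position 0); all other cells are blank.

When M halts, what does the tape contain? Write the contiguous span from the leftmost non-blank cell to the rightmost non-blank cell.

p0 | _[Y]XYYXXX   read Y → write X, move right, go to p3
p3 | _X[X]YYXXX   read X → write Y, move left, go to p2
p2 | _[X]YYYXXX   read X → write Y, move right, go to p2
p2 | _Y[Y]YYXXX   read Y → write Y, move right, go to p0
p0 | _YY[Y]YXXX   read Y → write X, move right, go to p3
p3 | _YYX[Y]XXX   read Y → write Y, move left, go to p0
p0 | _YY[X]YXXX   read X → write Y, move left, go to p0
p0 | _Y[Y]YYXXX   read Y → write X, move right, go to p3
p3 | _YX[Y]YXXX   read Y → write Y, move left, go to p0
p0 | _Y[X]YYXXX   read X → write Y, move left, go to p0
p0 | _[Y]YYYXXX   read Y → write X, move right, go to p3
p3 | _X[Y]YYXXX   read Y → write Y, move left, go to p0
p0 | _[X]YYYXXX   read X → write Y, move left, go to p0
p0 | [_]YYYYXXX
The non-blank tape span at halt is YYYYXXX.

YYYYXXX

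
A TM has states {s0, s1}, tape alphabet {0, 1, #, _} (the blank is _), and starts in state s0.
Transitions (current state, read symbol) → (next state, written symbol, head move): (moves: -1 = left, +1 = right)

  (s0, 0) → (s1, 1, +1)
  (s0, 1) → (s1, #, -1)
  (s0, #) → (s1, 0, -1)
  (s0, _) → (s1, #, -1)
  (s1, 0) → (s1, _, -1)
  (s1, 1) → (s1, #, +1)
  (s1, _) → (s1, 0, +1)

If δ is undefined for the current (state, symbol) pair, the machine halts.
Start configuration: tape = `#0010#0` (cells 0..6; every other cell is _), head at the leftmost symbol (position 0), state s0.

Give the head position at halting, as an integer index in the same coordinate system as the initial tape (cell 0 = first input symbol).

state=s0 head=0 tape=____[#]0010#0   (s0,#)→(s1,0,-1)
state=s1 head=-1 tape=___[_]00010#0   (s1,_)→(s1,0,+1)
state=s1 head=0 tape=___0[0]0010#0   (s1,0)→(s1,_,-1)
state=s1 head=-1 tape=___[0]_0010#0   (s1,0)→(s1,_,-1)
state=s1 head=-2 tape=__[_]__0010#0   (s1,_)→(s1,0,+1)
state=s1 head=-1 tape=__0[_]_0010#0   (s1,_)→(s1,0,+1)
state=s1 head=0 tape=__00[_]0010#0   (s1,_)→(s1,0,+1)
state=s1 head=1 tape=__000[0]010#0   (s1,0)→(s1,_,-1)
state=s1 head=0 tape=__00[0]_010#0   (s1,0)→(s1,_,-1)
state=s1 head=-1 tape=__0[0]__010#0   (s1,0)→(s1,_,-1)
state=s1 head=-2 tape=__[0]___010#0   (s1,0)→(s1,_,-1)
state=s1 head=-3 tape=_[_]____010#0   (s1,_)→(s1,0,+1)
state=s1 head=-2 tape=_0[_]___010#0   (s1,_)→(s1,0,+1)
state=s1 head=-1 tape=_00[_]__010#0   (s1,_)→(s1,0,+1)
state=s1 head=0 tape=_000[_]_010#0   (s1,_)→(s1,0,+1)
state=s1 head=1 tape=_0000[_]010#0   (s1,_)→(s1,0,+1)
state=s1 head=2 tape=_00000[0]10#0   (s1,0)→(s1,_,-1)
state=s1 head=1 tape=_0000[0]_10#0   (s1,0)→(s1,_,-1)
state=s1 head=0 tape=_000[0]__10#0   (s1,0)→(s1,_,-1)
state=s1 head=-1 tape=_00[0]___10#0   (s1,0)→(s1,_,-1)
state=s1 head=-2 tape=_0[0]____10#0   (s1,0)→(s1,_,-1)
state=s1 head=-3 tape=_[0]_____10#0   (s1,0)→(s1,_,-1)
state=s1 head=-4 tape=[_]______10#0   (s1,_)→(s1,0,+1)
state=s1 head=-3 tape=0[_]_____10#0   (s1,_)→(s1,0,+1)
state=s1 head=-2 tape=00[_]____10#0   (s1,_)→(s1,0,+1)
state=s1 head=-1 tape=000[_]___10#0   (s1,_)→(s1,0,+1)
state=s1 head=0 tape=0000[_]__10#0   (s1,_)→(s1,0,+1)
state=s1 head=1 tape=00000[_]_10#0   (s1,_)→(s1,0,+1)
state=s1 head=2 tape=000000[_]10#0   (s1,_)→(s1,0,+1)
state=s1 head=3 tape=0000000[1]0#0   (s1,1)→(s1,#,+1)
state=s1 head=4 tape=0000000#[0]#0   (s1,0)→(s1,_,-1)
state=s1 head=3 tape=0000000[#]_#0
At halt the head is at cell 3.

3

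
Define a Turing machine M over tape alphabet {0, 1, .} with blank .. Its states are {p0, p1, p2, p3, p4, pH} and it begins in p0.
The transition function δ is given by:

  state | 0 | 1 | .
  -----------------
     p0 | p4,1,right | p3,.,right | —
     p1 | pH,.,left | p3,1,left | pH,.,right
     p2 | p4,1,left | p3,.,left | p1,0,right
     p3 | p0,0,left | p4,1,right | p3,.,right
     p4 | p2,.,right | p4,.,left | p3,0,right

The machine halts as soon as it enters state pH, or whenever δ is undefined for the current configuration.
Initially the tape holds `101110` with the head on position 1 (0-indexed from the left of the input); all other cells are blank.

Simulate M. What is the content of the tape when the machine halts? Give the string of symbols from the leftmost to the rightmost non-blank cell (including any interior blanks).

p0 | .1[0]1110   read 0 → write 1, move right, go to p4
p4 | .11[1]110   read 1 → write ., move left, go to p4
p4 | .1[1].110   read 1 → write ., move left, go to p4
p4 | .[1]..110   read 1 → write ., move left, go to p4
p4 | [.]...110   read . → write 0, move right, go to p3
p3 | 0[.]..110   read . → write ., move right, go to p3
p3 | 0.[.].110   read . → write ., move right, go to p3
p3 | 0..[.]110   read . → write ., move right, go to p3
p3 | 0...[1]10   read 1 → write 1, move right, go to p4
p4 | 0...1[1]0   read 1 → write ., move left, go to p4
p4 | 0...[1].0   read 1 → write ., move left, go to p4
p4 | 0..[.]..0   read . → write 0, move right, go to p3
p3 | 0..0[.].0   read . → write ., move right, go to p3
p3 | 0..0.[.]0   read . → write ., move right, go to p3
p3 | 0..0..[0]   read 0 → write 0, move left, go to p0
p0 | 0..0.[.]0
The non-blank tape span at halt is 0..0..0.

0..0..0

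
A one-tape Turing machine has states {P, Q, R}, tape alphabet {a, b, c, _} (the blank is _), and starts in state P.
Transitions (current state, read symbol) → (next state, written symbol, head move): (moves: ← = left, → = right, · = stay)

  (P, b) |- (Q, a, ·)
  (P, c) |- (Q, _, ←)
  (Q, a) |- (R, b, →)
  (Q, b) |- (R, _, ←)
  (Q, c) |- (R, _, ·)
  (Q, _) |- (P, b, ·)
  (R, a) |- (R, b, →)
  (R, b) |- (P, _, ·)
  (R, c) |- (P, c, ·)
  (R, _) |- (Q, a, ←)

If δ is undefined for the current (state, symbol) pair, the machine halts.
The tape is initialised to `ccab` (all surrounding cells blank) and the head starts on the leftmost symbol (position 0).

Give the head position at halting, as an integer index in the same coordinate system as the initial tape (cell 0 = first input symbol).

-3

state=P head=0 tape=___[c]cab   (P,c)→(Q,_,←)
state=Q head=-1 tape=__[_]_cab   (Q,_)→(P,b,·)
state=P head=-1 tape=__[b]_cab   (P,b)→(Q,a,·)
state=Q head=-1 tape=__[a]_cab   (Q,a)→(R,b,→)
state=R head=0 tape=__b[_]cab   (R,_)→(Q,a,←)
state=Q head=-1 tape=__[b]acab   (Q,b)→(R,_,←)
state=R head=-2 tape=_[_]_acab   (R,_)→(Q,a,←)
state=Q head=-3 tape=[_]a_acab   (Q,_)→(P,b,·)
state=P head=-3 tape=[b]a_acab   (P,b)→(Q,a,·)
state=Q head=-3 tape=[a]a_acab   (Q,a)→(R,b,→)
state=R head=-2 tape=b[a]_acab   (R,a)→(R,b,→)
state=R head=-1 tape=bb[_]acab   (R,_)→(Q,a,←)
state=Q head=-2 tape=b[b]aacab   (Q,b)→(R,_,←)
state=R head=-3 tape=[b]_aacab   (R,b)→(P,_,·)
state=P head=-3 tape=[_]_aacab
At halt the head is at cell -3.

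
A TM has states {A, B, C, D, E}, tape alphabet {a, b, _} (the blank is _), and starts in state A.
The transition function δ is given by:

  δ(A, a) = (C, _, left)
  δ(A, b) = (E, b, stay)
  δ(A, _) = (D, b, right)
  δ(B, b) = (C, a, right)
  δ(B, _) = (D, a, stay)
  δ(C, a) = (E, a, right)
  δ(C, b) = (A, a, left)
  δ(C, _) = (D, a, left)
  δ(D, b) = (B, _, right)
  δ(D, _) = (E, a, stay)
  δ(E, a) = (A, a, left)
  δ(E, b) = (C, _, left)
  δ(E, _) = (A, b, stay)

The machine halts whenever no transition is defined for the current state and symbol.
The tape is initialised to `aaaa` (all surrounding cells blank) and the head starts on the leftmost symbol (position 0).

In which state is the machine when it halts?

D

state=A head=0 tape=___[a]aaa   (A,a)→(C,_,left)
state=C head=-1 tape=__[_]_aaa   (C,_)→(D,a,left)
state=D head=-2 tape=_[_]a_aaa   (D,_)→(E,a,stay)
state=E head=-2 tape=_[a]a_aaa   (E,a)→(A,a,left)
state=A head=-3 tape=[_]aa_aaa   (A,_)→(D,b,right)
state=D head=-2 tape=b[a]a_aaa
No transition is defined for (D, a); M halts in state D.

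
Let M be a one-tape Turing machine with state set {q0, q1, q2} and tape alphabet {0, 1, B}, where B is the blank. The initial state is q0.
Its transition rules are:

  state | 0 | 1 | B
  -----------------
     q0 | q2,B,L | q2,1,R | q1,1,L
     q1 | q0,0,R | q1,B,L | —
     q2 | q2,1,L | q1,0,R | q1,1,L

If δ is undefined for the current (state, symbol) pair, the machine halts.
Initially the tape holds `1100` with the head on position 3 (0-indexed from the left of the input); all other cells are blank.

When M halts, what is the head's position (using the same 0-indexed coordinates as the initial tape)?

4

q0 | 110[0]B   read 0 → write B, move L, go to q2
q2 | 11[0]BB   read 0 → write 1, move L, go to q2
q2 | 1[1]1BB   read 1 → write 0, move R, go to q1
q1 | 10[1]BB   read 1 → write B, move L, go to q1
q1 | 1[0]BBB   read 0 → write 0, move R, go to q0
q0 | 10[B]BB   read B → write 1, move L, go to q1
q1 | 1[0]1BB   read 0 → write 0, move R, go to q0
q0 | 10[1]BB   read 1 → write 1, move R, go to q2
q2 | 101[B]B   read B → write 1, move L, go to q1
q1 | 10[1]1B   read 1 → write B, move L, go to q1
q1 | 1[0]B1B   read 0 → write 0, move R, go to q0
q0 | 10[B]1B   read B → write 1, move L, go to q1
q1 | 1[0]11B   read 0 → write 0, move R, go to q0
q0 | 10[1]1B   read 1 → write 1, move R, go to q2
q2 | 101[1]B   read 1 → write 0, move R, go to q1
q1 | 1010[B]
At halt the head is at cell 4.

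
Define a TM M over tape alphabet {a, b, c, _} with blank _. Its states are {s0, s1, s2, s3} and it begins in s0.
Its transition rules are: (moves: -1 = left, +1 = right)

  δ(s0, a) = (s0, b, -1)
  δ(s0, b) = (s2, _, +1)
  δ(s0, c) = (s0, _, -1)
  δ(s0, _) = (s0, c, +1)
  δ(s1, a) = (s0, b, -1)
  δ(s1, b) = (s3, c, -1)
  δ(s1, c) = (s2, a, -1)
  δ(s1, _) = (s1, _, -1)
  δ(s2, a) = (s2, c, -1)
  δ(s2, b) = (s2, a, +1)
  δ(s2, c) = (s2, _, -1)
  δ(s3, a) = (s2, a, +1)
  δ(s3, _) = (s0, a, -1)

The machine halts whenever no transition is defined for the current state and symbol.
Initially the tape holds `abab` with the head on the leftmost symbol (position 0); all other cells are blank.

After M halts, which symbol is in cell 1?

state=s0 head=0 tape=_[a]bab   (s0,a)→(s0,b,-1)
state=s0 head=-1 tape=[_]bbab   (s0,_)→(s0,c,+1)
state=s0 head=0 tape=c[b]bab   (s0,b)→(s2,_,+1)
state=s2 head=1 tape=c_[b]ab   (s2,b)→(s2,a,+1)
state=s2 head=2 tape=c_a[a]b   (s2,a)→(s2,c,-1)
state=s2 head=1 tape=c_[a]cb   (s2,a)→(s2,c,-1)
state=s2 head=0 tape=c[_]ccb
Cell 1 holds c when M halts.

c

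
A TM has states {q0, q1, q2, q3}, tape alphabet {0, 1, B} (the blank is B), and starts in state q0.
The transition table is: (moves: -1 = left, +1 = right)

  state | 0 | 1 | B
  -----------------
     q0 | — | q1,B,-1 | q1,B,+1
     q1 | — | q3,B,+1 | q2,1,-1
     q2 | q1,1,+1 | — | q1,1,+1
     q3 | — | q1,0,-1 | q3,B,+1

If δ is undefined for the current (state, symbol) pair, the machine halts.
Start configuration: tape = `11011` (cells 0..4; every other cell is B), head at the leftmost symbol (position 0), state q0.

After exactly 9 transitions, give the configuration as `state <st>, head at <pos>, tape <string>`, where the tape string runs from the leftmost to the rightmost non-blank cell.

q0 | BB[1]1011   read 1 → write B, move -1, go to q1
q1 | B[B]B1011   read B → write 1, move -1, go to q2
q2 | [B]1B1011   read B → write 1, move +1, go to q1
q1 | 1[1]B1011   read 1 → write B, move +1, go to q3
q3 | 1B[B]1011   read B → write B, move +1, go to q3
q3 | 1BB[1]011   read 1 → write 0, move -1, go to q1
q1 | 1B[B]0011   read B → write 1, move -1, go to q2
q2 | 1[B]10011   read B → write 1, move +1, go to q1
q1 | 11[1]0011   read 1 → write B, move +1, go to q3
q3 | 11B[0]011
After 9 steps: state q3, head at 1, tape 11B0011.

state q3, head at 1, tape 11B0011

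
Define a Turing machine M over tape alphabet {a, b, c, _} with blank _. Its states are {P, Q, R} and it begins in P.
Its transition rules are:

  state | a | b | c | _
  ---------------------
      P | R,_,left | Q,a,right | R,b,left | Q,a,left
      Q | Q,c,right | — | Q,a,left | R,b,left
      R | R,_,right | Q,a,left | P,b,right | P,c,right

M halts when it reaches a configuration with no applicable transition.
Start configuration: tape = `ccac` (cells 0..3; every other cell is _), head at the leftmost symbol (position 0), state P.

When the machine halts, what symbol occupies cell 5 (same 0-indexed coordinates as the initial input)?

P | ___[c]cac__   read c → write b, move left, go to R
R | __[_]bcac__   read _ → write c, move right, go to P
P | __c[b]cac__   read b → write a, move right, go to Q
Q | __ca[c]ac__   read c → write a, move left, go to Q
Q | __c[a]aac__   read a → write c, move right, go to Q
Q | __cc[a]ac__   read a → write c, move right, go to Q
Q | __ccc[a]c__   read a → write c, move right, go to Q
Q | __cccc[c]__   read c → write a, move left, go to Q
Q | __ccc[c]a__   read c → write a, move left, go to Q
Q | __cc[c]aa__   read c → write a, move left, go to Q
Q | __c[c]aaa__   read c → write a, move left, go to Q
Q | __[c]aaaa__   read c → write a, move left, go to Q
Q | _[_]aaaaa__   read _ → write b, move left, go to R
R | [_]baaaaa__   read _ → write c, move right, go to P
P | c[b]aaaaa__   read b → write a, move right, go to Q
Q | ca[a]aaaa__   read a → write c, move right, go to Q
Q | cac[a]aaa__   read a → write c, move right, go to Q
Q | cacc[a]aa__   read a → write c, move right, go to Q
Q | caccc[a]a__   read a → write c, move right, go to Q
Q | cacccc[a]__   read a → write c, move right, go to Q
Q | caccccc[_]_   read _ → write b, move left, go to R
R | cacccc[c]b_   read c → write b, move right, go to P
P | caccccb[b]_   read b → write a, move right, go to Q
Q | caccccba[_]   read _ → write b, move left, go to R
R | caccccb[a]b   read a → write _, move right, go to R
R | caccccb_[b]   read b → write a, move left, go to Q
Q | caccccb[_]a   read _ → write b, move left, go to R
R | cacccc[b]ba   read b → write a, move left, go to Q
Q | caccc[c]aba   read c → write a, move left, go to Q
Q | cacc[c]aaba   read c → write a, move left, go to Q
Q | cac[c]aaaba   read c → write a, move left, go to Q
Q | ca[c]aaaaba   read c → write a, move left, go to Q
Q | c[a]aaaaaba   read a → write c, move right, go to Q
Q | cc[a]aaaaba   read a → write c, move right, go to Q
Q | ccc[a]aaaba   read a → write c, move right, go to Q
Q | cccc[a]aaba   read a → write c, move right, go to Q
Q | ccccc[a]aba   read a → write c, move right, go to Q
Q | cccccc[a]ba   read a → write c, move right, go to Q
Q | ccccccc[b]a
Cell 5 holds a when M halts.

a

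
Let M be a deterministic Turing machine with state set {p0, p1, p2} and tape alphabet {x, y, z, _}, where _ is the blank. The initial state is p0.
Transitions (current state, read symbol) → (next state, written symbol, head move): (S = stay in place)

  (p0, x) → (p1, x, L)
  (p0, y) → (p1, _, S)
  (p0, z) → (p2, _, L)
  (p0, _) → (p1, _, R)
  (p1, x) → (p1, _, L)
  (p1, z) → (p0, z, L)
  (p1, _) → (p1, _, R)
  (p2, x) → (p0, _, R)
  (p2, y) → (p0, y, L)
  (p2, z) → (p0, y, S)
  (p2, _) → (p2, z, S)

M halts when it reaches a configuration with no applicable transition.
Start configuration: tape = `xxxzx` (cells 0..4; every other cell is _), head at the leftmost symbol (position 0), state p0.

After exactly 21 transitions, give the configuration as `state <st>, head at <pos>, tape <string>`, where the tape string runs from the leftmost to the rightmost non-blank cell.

state p1, head at 3, tape zx

p0 | _[x]xxzx   read x → write x, move L, go to p1
p1 | [_]xxxzx   read _ → write _, move R, go to p1
p1 | _[x]xxzx   read x → write _, move L, go to p1
p1 | [_]_xxzx   read _ → write _, move R, go to p1
p1 | _[_]xxzx   read _ → write _, move R, go to p1
p1 | __[x]xzx   read x → write _, move L, go to p1
p1 | _[_]_xzx   read _ → write _, move R, go to p1
p1 | __[_]xzx   read _ → write _, move R, go to p1
p1 | ___[x]zx   read x → write _, move L, go to p1
p1 | __[_]_zx   read _ → write _, move R, go to p1
p1 | ___[_]zx   read _ → write _, move R, go to p1
p1 | ____[z]x   read z → write z, move L, go to p0
p0 | ___[_]zx   read _ → write _, move R, go to p1
p1 | ____[z]x   read z → write z, move L, go to p0
p0 | ___[_]zx   read _ → write _, move R, go to p1
p1 | ____[z]x   read z → write z, move L, go to p0
p0 | ___[_]zx   read _ → write _, move R, go to p1
p1 | ____[z]x   read z → write z, move L, go to p0
p0 | ___[_]zx   read _ → write _, move R, go to p1
p1 | ____[z]x   read z → write z, move L, go to p0
p0 | ___[_]zx   read _ → write _, move R, go to p1
p1 | ____[z]x
After 21 steps: state p1, head at 3, tape zx.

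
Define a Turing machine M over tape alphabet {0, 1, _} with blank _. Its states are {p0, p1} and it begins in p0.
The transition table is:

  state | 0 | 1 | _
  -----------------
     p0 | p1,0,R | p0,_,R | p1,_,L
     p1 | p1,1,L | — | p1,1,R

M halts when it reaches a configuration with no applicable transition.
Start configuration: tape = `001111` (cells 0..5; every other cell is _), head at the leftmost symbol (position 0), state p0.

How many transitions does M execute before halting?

p0 | _[0]01111   read 0 → write 0, move R, go to p1
p1 | _0[0]1111   read 0 → write 1, move L, go to p1
p1 | _[0]11111   read 0 → write 1, move L, go to p1
p1 | [_]111111   read _ → write 1, move R, go to p1
p1 | 1[1]11111
M halts after 4 transitions.

4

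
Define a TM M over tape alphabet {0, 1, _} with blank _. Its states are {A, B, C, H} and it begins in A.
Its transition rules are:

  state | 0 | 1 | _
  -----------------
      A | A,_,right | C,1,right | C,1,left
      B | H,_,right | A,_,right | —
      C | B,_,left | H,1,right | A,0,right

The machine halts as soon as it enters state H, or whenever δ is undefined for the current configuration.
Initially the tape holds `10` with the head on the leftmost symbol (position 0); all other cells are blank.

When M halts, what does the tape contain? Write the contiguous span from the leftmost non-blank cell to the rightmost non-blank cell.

0011

state=A head=0 tape=[1]0___   (A,1)→(C,1,right)
state=C head=1 tape=1[0]___   (C,0)→(B,_,left)
state=B head=0 tape=[1]____   (B,1)→(A,_,right)
state=A head=1 tape=_[_]___   (A,_)→(C,1,left)
state=C head=0 tape=[_]1___   (C,_)→(A,0,right)
state=A head=1 tape=0[1]___   (A,1)→(C,1,right)
state=C head=2 tape=01[_]__   (C,_)→(A,0,right)
state=A head=3 tape=010[_]_   (A,_)→(C,1,left)
state=C head=2 tape=01[0]1_   (C,0)→(B,_,left)
state=B head=1 tape=0[1]_1_   (B,1)→(A,_,right)
state=A head=2 tape=0_[_]1_   (A,_)→(C,1,left)
state=C head=1 tape=0[_]11_   (C,_)→(A,0,right)
state=A head=2 tape=00[1]1_   (A,1)→(C,1,right)
state=C head=3 tape=001[1]_   (C,1)→(H,1,right)
state=H head=4 tape=0011[_]
The non-blank tape span at halt is 0011.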